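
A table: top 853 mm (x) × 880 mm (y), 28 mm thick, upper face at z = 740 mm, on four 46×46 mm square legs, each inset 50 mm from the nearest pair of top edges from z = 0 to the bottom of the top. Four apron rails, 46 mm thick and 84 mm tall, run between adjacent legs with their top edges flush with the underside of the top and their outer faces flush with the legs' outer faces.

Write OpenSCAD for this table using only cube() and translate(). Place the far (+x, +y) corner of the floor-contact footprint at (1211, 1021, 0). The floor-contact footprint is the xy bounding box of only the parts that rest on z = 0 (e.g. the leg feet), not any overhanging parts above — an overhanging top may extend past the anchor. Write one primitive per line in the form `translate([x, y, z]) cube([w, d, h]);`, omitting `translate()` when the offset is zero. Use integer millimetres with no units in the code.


translate([408, 191, 712]) cube([853, 880, 28]);
translate([458, 241, 0]) cube([46, 46, 712]);
translate([1165, 241, 0]) cube([46, 46, 712]);
translate([458, 975, 0]) cube([46, 46, 712]);
translate([1165, 975, 0]) cube([46, 46, 712]);
translate([504, 241, 628]) cube([661, 46, 84]);
translate([504, 975, 628]) cube([661, 46, 84]);
translate([458, 287, 628]) cube([46, 688, 84]);
translate([1165, 287, 628]) cube([46, 688, 84]);


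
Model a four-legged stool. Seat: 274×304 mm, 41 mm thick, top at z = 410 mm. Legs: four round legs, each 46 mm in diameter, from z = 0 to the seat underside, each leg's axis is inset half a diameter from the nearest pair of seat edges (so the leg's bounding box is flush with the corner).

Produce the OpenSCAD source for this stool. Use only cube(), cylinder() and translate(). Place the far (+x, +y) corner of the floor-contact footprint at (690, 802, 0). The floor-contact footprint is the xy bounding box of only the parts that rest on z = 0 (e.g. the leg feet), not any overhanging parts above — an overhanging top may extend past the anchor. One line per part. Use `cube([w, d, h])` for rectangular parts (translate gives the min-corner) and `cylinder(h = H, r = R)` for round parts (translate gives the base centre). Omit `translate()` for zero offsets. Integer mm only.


translate([416, 498, 369]) cube([274, 304, 41]);
translate([439, 521, 0]) cylinder(h = 369, r = 23);
translate([667, 521, 0]) cylinder(h = 369, r = 23);
translate([439, 779, 0]) cylinder(h = 369, r = 23);
translate([667, 779, 0]) cylinder(h = 369, r = 23);


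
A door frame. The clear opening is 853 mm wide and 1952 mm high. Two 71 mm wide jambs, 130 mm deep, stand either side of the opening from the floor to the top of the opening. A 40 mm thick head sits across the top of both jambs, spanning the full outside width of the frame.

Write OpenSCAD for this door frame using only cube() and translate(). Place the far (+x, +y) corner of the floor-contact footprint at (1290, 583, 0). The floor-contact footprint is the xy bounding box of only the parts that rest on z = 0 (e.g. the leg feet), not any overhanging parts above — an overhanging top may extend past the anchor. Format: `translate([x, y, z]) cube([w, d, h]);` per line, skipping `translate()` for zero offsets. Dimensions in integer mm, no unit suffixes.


translate([295, 453, 0]) cube([71, 130, 1952]);
translate([1219, 453, 0]) cube([71, 130, 1952]);
translate([295, 453, 1952]) cube([995, 130, 40]);


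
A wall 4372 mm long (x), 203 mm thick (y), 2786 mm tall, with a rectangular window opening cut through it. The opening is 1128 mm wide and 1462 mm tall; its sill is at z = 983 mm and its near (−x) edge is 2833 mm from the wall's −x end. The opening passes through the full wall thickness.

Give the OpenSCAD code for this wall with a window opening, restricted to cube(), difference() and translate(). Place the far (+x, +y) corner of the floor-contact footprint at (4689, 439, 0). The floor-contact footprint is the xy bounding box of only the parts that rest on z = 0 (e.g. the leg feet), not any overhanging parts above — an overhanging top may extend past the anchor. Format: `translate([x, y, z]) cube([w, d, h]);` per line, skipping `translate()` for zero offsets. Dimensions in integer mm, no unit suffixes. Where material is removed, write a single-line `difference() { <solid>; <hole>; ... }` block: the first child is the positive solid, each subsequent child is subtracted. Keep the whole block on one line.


difference() { translate([317, 236, 0]) cube([4372, 203, 2786]); translate([3150, 236, 983]) cube([1128, 203, 1462]); }


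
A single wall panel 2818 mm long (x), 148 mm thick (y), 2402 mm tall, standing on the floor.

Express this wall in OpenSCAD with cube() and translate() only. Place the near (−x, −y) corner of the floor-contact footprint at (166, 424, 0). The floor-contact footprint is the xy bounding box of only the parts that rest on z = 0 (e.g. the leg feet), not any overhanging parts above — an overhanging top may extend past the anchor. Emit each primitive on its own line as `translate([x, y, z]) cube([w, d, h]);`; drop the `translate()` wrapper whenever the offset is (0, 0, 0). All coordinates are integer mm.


translate([166, 424, 0]) cube([2818, 148, 2402]);


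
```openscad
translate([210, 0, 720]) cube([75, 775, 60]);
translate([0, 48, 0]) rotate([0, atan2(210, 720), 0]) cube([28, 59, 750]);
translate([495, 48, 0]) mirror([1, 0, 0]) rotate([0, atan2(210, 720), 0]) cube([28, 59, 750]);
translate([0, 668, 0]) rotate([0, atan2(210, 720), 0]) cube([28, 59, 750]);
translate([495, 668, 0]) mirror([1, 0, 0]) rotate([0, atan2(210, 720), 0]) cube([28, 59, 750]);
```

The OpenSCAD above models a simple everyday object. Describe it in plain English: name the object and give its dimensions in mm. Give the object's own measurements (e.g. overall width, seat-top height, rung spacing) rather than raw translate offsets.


A sawhorse. A 75×775×60 mm beam (x, y, z) sits on two A-frame leg pairs. Each pair is two raked legs of 28×59 mm section (59 mm along y) splaying symmetrically in x. Each leg rises 720 mm vertically over 210 mm of horizontal reach and is 750 mm long along its own axis. Every leg's outer bottom edge rests on the floor and its outer top edge meets a bottom edge of the beam — the left legs (tilting toward +x) meet the beam's −x bottom edge, the right legs (their mirror images, tilting toward −x) meet its +x bottom edge — so the leg tops tuck under the beam, the beam's underside is 720 mm above the floor, and the feet are 495 mm apart outside-to-outside with the beam centred between them. The two leg pairs are set in 48 mm from either end of the beam.


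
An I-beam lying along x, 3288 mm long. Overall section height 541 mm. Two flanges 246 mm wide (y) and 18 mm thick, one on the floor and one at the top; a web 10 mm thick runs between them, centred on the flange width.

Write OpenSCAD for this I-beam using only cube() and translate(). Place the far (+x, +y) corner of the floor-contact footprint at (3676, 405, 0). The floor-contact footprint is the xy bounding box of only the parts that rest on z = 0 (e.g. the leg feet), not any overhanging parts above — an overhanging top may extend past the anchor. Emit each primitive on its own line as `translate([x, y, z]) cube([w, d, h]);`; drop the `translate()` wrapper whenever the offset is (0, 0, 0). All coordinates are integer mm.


translate([388, 159, 0]) cube([3288, 246, 18]);
translate([388, 277, 18]) cube([3288, 10, 505]);
translate([388, 159, 523]) cube([3288, 246, 18]);


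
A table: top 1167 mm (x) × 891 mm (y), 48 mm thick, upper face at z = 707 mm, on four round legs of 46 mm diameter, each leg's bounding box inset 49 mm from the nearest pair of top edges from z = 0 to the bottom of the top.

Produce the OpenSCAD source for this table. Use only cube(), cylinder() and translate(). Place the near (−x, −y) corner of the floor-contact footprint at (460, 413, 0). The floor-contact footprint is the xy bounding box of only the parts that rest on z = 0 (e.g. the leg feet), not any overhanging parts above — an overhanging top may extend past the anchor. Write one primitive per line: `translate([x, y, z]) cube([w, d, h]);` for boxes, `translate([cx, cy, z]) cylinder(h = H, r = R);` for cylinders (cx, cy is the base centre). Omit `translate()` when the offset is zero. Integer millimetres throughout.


// leg_h = 707 - 48 = 659
translate([411, 364, 659]) cube([1167, 891, 48]);
translate([483, 436, 0]) cylinder(h = 659, r = 23);
translate([1506, 436, 0]) cylinder(h = 659, r = 23);
translate([483, 1183, 0]) cylinder(h = 659, r = 23);
translate([1506, 1183, 0]) cylinder(h = 659, r = 23);


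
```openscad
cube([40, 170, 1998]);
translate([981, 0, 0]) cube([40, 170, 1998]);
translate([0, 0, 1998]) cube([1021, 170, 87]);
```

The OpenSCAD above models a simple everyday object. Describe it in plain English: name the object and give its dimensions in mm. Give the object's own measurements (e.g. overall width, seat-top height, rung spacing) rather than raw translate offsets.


A door frame. The clear opening is 941 mm wide and 1998 mm high. Two 40 mm wide jambs, 170 mm deep, stand either side of the opening from the floor to the top of the opening. A 87 mm thick head sits across the top of both jambs, spanning the full outside width of the frame.


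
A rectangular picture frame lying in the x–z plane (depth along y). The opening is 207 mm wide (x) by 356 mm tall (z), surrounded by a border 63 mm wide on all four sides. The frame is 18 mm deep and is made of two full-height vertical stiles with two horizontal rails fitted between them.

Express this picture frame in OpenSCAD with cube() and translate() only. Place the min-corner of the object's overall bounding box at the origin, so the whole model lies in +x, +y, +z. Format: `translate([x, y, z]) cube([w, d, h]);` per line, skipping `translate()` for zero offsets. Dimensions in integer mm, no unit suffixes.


cube([63, 18, 482]);
translate([270, 0, 0]) cube([63, 18, 482]);
translate([63, 0, 0]) cube([207, 18, 63]);
translate([63, 0, 419]) cube([207, 18, 63]);


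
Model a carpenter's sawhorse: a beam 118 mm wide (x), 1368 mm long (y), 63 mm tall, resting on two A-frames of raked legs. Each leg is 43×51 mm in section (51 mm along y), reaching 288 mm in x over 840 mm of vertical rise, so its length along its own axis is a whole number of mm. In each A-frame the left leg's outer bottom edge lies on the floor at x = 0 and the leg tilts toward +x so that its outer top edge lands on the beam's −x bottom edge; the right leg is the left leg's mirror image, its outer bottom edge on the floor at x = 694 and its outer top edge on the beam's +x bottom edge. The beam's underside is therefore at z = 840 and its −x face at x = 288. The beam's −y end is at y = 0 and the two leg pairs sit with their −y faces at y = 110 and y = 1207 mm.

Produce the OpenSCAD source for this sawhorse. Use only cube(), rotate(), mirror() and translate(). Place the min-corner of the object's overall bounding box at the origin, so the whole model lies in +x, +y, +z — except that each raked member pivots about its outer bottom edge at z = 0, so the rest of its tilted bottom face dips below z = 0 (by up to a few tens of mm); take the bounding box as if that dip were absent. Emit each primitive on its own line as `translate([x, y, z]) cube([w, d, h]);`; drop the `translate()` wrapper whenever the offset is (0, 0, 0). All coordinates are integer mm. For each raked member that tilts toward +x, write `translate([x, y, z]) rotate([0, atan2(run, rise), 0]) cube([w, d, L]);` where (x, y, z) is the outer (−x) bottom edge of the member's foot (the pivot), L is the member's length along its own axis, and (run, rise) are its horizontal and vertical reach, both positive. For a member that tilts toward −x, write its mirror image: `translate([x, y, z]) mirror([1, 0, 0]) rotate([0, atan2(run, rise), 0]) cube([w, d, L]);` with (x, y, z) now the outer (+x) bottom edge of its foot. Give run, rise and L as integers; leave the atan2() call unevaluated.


translate([288, 0, 840]) cube([118, 1368, 63]);
translate([0, 110, 0]) rotate([0, atan2(288, 840), 0]) cube([43, 51, 888]);
translate([694, 110, 0]) mirror([1, 0, 0]) rotate([0, atan2(288, 840), 0]) cube([43, 51, 888]);
translate([0, 1207, 0]) rotate([0, atan2(288, 840), 0]) cube([43, 51, 888]);
translate([694, 1207, 0]) mirror([1, 0, 0]) rotate([0, atan2(288, 840), 0]) cube([43, 51, 888]);


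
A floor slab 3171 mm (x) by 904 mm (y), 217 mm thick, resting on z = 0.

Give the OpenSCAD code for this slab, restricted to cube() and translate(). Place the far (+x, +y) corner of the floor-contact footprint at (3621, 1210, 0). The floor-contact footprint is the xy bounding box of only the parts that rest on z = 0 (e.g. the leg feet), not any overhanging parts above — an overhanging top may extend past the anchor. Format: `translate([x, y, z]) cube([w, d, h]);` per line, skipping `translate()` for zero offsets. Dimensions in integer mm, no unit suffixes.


translate([450, 306, 0]) cube([3171, 904, 217]);


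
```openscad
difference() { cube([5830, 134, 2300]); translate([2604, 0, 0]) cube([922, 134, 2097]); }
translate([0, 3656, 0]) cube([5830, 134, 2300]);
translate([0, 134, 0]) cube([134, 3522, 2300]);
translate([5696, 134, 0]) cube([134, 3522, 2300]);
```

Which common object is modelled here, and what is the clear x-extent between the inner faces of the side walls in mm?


A single room. The interior width is 5562 mm.

Four walls enclosing a rectangle with a door in the front wall — a room. Outside width 5830 minus two 134 mm walls gives 5562 mm.


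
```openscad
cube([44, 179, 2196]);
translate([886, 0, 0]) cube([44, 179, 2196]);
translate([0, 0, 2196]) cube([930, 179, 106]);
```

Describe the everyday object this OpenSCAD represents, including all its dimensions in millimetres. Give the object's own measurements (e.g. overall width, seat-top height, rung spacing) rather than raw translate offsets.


A door frame. The clear opening is 842 mm wide and 2196 mm high. Two 44 mm wide jambs, 179 mm deep, stand either side of the opening from the floor to the top of the opening. A 106 mm thick head sits across the top of both jambs, spanning the full outside width of the frame.


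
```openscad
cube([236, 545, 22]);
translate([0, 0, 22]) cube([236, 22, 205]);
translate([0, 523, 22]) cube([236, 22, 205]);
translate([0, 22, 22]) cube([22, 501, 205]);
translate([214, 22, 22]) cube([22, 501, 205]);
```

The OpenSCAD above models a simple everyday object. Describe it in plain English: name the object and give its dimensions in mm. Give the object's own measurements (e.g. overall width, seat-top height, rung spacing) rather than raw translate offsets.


An open-topped rectangular box: outside dimensions 236×545×227 mm, with a uniform wall and base thickness of 22 mm. The base is a full 236×545 slab on the floor; four walls sit on top of the base. The front and back walls (the −y and +y sides) span the full width; the two side walls fit between them.


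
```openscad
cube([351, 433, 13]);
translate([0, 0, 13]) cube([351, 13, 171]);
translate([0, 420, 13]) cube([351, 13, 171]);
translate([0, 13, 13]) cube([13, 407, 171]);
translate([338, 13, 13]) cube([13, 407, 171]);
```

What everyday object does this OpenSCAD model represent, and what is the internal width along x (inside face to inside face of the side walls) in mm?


An open box. The internal width is 325 mm.

A 351×433 base slab with four walls standing on it — an open box. The base is 351 mm wide and the walls are 13 mm thick, so the internal width is 351 − 2 × 13 = 325 mm.


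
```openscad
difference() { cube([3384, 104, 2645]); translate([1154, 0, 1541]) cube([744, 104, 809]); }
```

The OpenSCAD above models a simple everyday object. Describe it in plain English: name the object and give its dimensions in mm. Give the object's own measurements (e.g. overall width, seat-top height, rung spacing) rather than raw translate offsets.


A wall 3384 mm long (x), 104 mm thick (y), 2645 mm tall, with a rectangular window opening cut through it. The opening is 744 mm wide and 809 mm tall; its sill is at z = 1541 mm and its near (−x) edge is 1154 mm from the wall's −x end. The opening passes through the full wall thickness.


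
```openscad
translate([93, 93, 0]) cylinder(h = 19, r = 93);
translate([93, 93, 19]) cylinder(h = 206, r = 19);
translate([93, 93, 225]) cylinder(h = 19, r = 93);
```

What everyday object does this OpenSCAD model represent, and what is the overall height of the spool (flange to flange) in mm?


A spool. The overall height is 244 mm.

Three coaxial cylinders, large–small–large — a spool. Two 19 mm flanges and a 206 mm core give 19 + 206 + 19 = 244 mm.


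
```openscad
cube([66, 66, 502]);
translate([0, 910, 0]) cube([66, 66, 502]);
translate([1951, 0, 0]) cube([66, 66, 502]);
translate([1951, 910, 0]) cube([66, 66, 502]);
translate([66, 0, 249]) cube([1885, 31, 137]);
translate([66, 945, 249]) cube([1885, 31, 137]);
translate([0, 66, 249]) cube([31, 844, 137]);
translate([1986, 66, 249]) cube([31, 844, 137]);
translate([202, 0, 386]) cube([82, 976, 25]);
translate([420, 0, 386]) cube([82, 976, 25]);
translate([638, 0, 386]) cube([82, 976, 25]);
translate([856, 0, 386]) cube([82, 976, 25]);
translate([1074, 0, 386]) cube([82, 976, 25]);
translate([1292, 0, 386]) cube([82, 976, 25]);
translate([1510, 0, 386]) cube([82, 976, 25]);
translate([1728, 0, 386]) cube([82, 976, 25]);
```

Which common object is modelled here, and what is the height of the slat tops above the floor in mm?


A bed frame. The slat-top height is 411 mm.

Four posts, four rails, and a row of slats — a bed frame. Slats sit on the rails at z = 249 + 137 = 386; with slat thickness 25, the top is 411 mm.


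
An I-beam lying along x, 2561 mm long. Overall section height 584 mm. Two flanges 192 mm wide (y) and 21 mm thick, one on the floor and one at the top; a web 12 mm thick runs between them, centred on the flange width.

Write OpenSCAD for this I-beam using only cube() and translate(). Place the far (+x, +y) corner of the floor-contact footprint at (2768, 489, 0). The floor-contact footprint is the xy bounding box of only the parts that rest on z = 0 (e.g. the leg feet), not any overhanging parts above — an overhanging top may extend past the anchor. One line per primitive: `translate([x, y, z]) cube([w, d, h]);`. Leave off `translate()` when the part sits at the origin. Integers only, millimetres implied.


translate([207, 297, 0]) cube([2561, 192, 21]);
translate([207, 387, 21]) cube([2561, 12, 542]);
translate([207, 297, 563]) cube([2561, 192, 21]);


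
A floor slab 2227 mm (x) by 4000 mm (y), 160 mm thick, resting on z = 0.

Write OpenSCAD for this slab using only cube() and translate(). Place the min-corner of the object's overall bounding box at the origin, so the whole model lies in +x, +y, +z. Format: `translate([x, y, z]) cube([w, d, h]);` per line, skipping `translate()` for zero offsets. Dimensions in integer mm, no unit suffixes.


cube([2227, 4000, 160]);


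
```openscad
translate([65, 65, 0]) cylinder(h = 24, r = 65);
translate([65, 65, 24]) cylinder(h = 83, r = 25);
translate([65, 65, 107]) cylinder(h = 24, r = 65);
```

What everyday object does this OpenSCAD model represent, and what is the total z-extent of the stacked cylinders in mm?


A spool. The overall height is 131 mm.

Three coaxial cylinders, large–small–large — a spool. Two 24 mm flanges and a 83 mm core give 24 + 83 + 24 = 131 mm.


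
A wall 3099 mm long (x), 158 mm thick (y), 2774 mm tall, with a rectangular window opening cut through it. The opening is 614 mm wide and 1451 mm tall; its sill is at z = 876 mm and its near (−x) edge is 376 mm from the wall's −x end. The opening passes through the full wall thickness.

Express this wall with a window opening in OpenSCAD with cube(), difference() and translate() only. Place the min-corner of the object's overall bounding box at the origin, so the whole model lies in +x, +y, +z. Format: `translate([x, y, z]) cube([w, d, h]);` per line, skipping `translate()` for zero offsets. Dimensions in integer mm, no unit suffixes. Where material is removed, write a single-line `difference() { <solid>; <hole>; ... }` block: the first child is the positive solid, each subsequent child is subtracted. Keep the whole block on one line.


difference() { cube([3099, 158, 2774]); translate([376, 0, 876]) cube([614, 158, 1451]); }


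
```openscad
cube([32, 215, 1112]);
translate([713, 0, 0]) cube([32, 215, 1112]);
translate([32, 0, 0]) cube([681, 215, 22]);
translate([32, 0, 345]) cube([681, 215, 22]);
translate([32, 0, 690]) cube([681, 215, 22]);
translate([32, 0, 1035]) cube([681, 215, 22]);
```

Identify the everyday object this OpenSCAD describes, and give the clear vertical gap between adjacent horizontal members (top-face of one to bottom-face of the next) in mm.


A bookshelf. The clear shelf gap is 323 mm.

Two tall side panels with 4 horizontal boards between them — a bookshelf. The first two shelf undersides are at z = 0 and z = 345; with shelf thickness 22, the clear gap is 345 − 0 − 22 = 323 mm.


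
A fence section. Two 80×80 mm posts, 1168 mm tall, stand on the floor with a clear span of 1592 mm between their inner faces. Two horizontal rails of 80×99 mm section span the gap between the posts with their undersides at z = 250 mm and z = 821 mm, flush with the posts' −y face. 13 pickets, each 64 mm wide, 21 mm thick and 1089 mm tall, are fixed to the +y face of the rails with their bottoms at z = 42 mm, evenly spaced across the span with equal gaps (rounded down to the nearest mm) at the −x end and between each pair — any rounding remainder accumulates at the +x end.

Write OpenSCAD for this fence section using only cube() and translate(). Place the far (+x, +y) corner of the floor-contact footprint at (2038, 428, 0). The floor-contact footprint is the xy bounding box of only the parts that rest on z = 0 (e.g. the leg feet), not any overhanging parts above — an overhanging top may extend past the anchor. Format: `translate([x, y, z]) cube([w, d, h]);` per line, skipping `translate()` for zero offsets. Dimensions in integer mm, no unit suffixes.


translate([286, 348, 0]) cube([80, 80, 1168]);
translate([1958, 348, 0]) cube([80, 80, 1168]);
translate([366, 348, 250]) cube([1592, 80, 99]);
translate([366, 348, 821]) cube([1592, 80, 99]);
translate([420, 428, 42]) cube([64, 21, 1089]);
translate([538, 428, 42]) cube([64, 21, 1089]);
translate([656, 428, 42]) cube([64, 21, 1089]);
translate([774, 428, 42]) cube([64, 21, 1089]);
translate([892, 428, 42]) cube([64, 21, 1089]);
translate([1010, 428, 42]) cube([64, 21, 1089]);
translate([1128, 428, 42]) cube([64, 21, 1089]);
translate([1246, 428, 42]) cube([64, 21, 1089]);
translate([1364, 428, 42]) cube([64, 21, 1089]);
translate([1482, 428, 42]) cube([64, 21, 1089]);
translate([1600, 428, 42]) cube([64, 21, 1089]);
translate([1718, 428, 42]) cube([64, 21, 1089]);
translate([1836, 428, 42]) cube([64, 21, 1089]);


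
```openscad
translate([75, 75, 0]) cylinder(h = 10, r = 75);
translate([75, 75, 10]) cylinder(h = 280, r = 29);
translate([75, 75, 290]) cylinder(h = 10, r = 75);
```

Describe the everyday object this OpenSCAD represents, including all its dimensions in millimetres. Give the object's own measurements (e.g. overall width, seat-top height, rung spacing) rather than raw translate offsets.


A spool: two coaxial disc flanges of radius 75 mm and thickness 10 mm, joined by a core cylinder of radius 29 mm and height 280 mm. The lower flange rests on z = 0 and the three cylinders share a vertical axis.


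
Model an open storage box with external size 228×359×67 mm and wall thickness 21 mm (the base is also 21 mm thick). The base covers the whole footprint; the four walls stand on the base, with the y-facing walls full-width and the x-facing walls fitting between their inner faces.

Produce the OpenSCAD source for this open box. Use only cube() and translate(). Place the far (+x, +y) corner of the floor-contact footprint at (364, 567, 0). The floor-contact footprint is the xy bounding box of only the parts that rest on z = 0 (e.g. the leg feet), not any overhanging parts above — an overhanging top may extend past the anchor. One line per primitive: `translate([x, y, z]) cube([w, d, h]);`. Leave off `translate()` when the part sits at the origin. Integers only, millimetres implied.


translate([136, 208, 0]) cube([228, 359, 21]);
translate([136, 208, 21]) cube([228, 21, 46]);
translate([136, 546, 21]) cube([228, 21, 46]);
translate([136, 229, 21]) cube([21, 317, 46]);
translate([343, 229, 21]) cube([21, 317, 46]);


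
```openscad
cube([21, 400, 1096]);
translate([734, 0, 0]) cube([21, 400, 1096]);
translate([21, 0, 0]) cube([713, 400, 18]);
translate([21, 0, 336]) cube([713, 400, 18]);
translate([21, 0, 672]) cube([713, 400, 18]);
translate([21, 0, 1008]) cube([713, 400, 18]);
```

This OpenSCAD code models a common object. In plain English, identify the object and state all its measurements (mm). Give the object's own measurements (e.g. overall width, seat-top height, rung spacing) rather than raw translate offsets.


An open bookshelf. Two side panels, each 21 mm thick, 400 mm deep and 1096 mm tall, stand 755 mm apart (outside-to-outside). Between them sit 4 shelves, each 18 mm thick and 400 mm deep, spanning the full gap between the sides. The bottom shelf rests on the floor (its underside at z = 0) and the clear gap between one shelf's top and the next shelf's underside is 318 mm.


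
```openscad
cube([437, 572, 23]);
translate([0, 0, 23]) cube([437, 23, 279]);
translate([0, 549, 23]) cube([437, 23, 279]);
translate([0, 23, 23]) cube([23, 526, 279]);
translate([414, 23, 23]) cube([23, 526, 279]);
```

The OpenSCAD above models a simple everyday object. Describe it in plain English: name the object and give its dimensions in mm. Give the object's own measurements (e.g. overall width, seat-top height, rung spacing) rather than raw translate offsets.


An open-topped rectangular box: outside dimensions 437×572×302 mm, with a uniform wall and base thickness of 23 mm. The base is a full 437×572 slab on the floor; four walls sit on top of the base. The front and back walls (the −y and +y sides) span the full width; the two side walls fit between them.


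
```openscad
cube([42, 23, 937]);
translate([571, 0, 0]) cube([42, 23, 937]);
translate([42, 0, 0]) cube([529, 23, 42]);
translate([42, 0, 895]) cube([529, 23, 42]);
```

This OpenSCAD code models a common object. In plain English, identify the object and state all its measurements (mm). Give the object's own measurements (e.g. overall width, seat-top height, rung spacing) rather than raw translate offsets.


A rectangular picture frame lying in the x–z plane (depth along y). The opening is 529 mm wide (x) by 853 mm tall (z), surrounded by a border 42 mm wide on all four sides. The frame is 23 mm deep and is made of two full-height vertical stiles with two horizontal rails fitted between them.


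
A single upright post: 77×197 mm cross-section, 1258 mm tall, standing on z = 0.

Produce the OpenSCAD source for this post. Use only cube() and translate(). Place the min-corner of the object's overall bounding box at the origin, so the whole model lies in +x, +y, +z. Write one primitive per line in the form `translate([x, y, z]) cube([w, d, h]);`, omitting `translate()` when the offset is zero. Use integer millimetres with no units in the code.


cube([77, 197, 1258]);


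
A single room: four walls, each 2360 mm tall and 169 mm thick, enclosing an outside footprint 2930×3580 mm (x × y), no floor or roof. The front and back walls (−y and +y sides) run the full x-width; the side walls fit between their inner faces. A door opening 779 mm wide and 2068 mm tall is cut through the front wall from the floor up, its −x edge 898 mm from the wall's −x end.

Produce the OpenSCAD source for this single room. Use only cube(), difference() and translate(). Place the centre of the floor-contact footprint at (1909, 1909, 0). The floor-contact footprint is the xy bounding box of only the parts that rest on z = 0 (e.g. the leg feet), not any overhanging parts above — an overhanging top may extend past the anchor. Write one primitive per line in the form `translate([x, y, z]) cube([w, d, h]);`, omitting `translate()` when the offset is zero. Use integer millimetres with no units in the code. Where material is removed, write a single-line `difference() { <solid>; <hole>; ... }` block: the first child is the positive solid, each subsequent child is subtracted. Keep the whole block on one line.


difference() { translate([444, 119, 0]) cube([2930, 169, 2360]); translate([1342, 119, 0]) cube([779, 169, 2068]); }
translate([444, 3530, 0]) cube([2930, 169, 2360]);
translate([444, 288, 0]) cube([169, 3242, 2360]);
translate([3205, 288, 0]) cube([169, 3242, 2360]);


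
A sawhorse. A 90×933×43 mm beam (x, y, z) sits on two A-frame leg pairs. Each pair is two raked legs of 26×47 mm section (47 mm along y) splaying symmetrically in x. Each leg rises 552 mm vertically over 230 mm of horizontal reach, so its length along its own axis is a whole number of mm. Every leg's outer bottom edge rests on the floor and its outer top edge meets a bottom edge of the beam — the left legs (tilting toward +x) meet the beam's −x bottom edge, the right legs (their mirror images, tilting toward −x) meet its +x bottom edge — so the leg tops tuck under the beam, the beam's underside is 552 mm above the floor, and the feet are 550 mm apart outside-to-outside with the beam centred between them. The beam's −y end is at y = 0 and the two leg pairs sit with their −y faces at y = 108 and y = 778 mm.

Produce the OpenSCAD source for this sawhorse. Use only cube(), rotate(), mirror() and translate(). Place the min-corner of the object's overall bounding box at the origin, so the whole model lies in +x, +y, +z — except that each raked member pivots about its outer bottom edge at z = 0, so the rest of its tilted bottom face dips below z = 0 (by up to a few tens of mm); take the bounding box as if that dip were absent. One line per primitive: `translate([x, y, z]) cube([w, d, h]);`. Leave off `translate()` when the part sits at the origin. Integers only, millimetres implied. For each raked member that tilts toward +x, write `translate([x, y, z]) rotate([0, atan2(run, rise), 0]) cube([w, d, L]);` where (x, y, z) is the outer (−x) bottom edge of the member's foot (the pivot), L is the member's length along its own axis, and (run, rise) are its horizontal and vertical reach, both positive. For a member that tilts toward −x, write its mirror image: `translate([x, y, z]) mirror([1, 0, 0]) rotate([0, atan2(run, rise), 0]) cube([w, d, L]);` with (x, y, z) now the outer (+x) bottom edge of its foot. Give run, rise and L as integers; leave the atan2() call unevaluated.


translate([230, 0, 552]) cube([90, 933, 43]);
translate([0, 108, 0]) rotate([0, atan2(230, 552), 0]) cube([26, 47, 598]);
translate([550, 108, 0]) mirror([1, 0, 0]) rotate([0, atan2(230, 552), 0]) cube([26, 47, 598]);
translate([0, 778, 0]) rotate([0, atan2(230, 552), 0]) cube([26, 47, 598]);
translate([550, 778, 0]) mirror([1, 0, 0]) rotate([0, atan2(230, 552), 0]) cube([26, 47, 598]);


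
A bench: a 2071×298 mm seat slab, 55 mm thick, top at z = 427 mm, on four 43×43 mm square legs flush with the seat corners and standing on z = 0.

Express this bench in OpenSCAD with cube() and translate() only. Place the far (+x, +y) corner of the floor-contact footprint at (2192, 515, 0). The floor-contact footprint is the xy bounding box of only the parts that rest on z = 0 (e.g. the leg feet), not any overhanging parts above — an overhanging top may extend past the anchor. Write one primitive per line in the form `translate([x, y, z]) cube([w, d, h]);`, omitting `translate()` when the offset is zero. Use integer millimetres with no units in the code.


translate([121, 217, 372]) cube([2071, 298, 55]);
translate([121, 217, 0]) cube([43, 43, 372]);
translate([121, 472, 0]) cube([43, 43, 372]);
translate([2149, 217, 0]) cube([43, 43, 372]);
translate([2149, 472, 0]) cube([43, 43, 372]);


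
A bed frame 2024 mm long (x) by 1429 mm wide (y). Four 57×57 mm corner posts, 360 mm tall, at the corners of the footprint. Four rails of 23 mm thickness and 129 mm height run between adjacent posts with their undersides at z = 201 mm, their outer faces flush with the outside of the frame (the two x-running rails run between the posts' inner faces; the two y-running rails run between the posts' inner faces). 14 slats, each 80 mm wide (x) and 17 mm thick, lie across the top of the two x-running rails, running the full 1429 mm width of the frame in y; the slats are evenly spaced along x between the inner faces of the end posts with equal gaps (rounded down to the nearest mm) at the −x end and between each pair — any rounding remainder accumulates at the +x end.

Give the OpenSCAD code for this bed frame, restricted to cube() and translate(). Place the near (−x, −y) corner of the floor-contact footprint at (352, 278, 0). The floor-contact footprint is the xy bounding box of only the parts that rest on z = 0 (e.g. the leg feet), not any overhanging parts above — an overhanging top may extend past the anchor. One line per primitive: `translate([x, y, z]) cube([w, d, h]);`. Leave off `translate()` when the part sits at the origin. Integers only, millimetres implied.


translate([352, 278, 0]) cube([57, 57, 360]);
translate([352, 1650, 0]) cube([57, 57, 360]);
translate([2319, 278, 0]) cube([57, 57, 360]);
translate([2319, 1650, 0]) cube([57, 57, 360]);
translate([409, 278, 201]) cube([1910, 23, 129]);
translate([409, 1684, 201]) cube([1910, 23, 129]);
translate([352, 335, 201]) cube([23, 1315, 129]);
translate([2353, 335, 201]) cube([23, 1315, 129]);
translate([461, 278, 330]) cube([80, 1429, 17]);
translate([593, 278, 330]) cube([80, 1429, 17]);
translate([725, 278, 330]) cube([80, 1429, 17]);
translate([857, 278, 330]) cube([80, 1429, 17]);
translate([989, 278, 330]) cube([80, 1429, 17]);
translate([1121, 278, 330]) cube([80, 1429, 17]);
translate([1253, 278, 330]) cube([80, 1429, 17]);
translate([1385, 278, 330]) cube([80, 1429, 17]);
translate([1517, 278, 330]) cube([80, 1429, 17]);
translate([1649, 278, 330]) cube([80, 1429, 17]);
translate([1781, 278, 330]) cube([80, 1429, 17]);
translate([1913, 278, 330]) cube([80, 1429, 17]);
translate([2045, 278, 330]) cube([80, 1429, 17]);
translate([2177, 278, 330]) cube([80, 1429, 17]);


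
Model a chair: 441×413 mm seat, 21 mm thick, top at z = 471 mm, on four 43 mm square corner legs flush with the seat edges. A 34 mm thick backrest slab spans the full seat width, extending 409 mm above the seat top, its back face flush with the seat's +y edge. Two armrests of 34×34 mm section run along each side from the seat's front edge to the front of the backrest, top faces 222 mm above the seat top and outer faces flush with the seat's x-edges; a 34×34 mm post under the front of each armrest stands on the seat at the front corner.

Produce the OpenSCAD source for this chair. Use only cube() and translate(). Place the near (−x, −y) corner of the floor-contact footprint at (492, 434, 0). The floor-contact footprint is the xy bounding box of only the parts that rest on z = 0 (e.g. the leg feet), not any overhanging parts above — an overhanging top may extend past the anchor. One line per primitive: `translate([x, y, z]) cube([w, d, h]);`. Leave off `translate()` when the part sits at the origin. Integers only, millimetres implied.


translate([492, 434, 450]) cube([441, 413, 21]);
translate([492, 434, 0]) cube([43, 43, 450]);
translate([890, 434, 0]) cube([43, 43, 450]);
translate([492, 804, 0]) cube([43, 43, 450]);
translate([890, 804, 0]) cube([43, 43, 450]);
translate([492, 813, 471]) cube([441, 34, 409]);
translate([492, 434, 659]) cube([34, 379, 34]);
translate([899, 434, 659]) cube([34, 379, 34]);
translate([492, 434, 471]) cube([34, 34, 188]);
translate([899, 434, 471]) cube([34, 34, 188]);


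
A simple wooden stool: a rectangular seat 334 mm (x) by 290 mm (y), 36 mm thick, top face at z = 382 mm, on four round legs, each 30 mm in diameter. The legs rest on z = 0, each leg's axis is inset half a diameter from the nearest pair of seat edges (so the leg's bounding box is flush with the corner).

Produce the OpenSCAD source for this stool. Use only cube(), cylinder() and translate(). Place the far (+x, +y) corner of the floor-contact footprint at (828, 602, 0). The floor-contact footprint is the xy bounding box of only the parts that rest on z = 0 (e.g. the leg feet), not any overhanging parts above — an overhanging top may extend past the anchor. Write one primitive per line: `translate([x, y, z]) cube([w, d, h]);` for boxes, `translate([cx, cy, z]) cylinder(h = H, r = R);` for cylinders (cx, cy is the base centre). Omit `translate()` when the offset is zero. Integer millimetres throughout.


translate([494, 312, 346]) cube([334, 290, 36]);
translate([509, 327, 0]) cylinder(h = 346, r = 15);
translate([813, 327, 0]) cylinder(h = 346, r = 15);
translate([509, 587, 0]) cylinder(h = 346, r = 15);
translate([813, 587, 0]) cylinder(h = 346, r = 15);


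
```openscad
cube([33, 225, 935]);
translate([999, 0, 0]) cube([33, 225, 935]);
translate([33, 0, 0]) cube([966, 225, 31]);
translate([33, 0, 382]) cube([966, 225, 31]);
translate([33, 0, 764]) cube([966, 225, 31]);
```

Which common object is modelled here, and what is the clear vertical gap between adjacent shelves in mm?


A bookshelf. The clear shelf gap is 351 mm.

Two tall side panels with 3 horizontal boards between them — a bookshelf. The first two shelf undersides are at z = 0 and z = 382; with shelf thickness 31, the clear gap is 382 − 0 − 31 = 351 mm.


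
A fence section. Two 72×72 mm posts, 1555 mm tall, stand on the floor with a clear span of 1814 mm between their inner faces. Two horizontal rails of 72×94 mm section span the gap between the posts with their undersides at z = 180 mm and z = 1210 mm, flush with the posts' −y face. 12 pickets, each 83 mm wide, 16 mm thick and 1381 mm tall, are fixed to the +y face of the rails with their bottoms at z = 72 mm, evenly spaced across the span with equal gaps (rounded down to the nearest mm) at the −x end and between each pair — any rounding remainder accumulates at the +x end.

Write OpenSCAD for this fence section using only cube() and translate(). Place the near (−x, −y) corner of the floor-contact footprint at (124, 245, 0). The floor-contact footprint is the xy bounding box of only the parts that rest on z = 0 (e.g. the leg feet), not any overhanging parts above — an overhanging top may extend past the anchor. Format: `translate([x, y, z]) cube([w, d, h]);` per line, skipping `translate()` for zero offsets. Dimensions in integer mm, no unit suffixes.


translate([124, 245, 0]) cube([72, 72, 1555]);
translate([2010, 245, 0]) cube([72, 72, 1555]);
translate([196, 245, 180]) cube([1814, 72, 94]);
translate([196, 245, 1210]) cube([1814, 72, 94]);
translate([258, 317, 72]) cube([83, 16, 1381]);
translate([403, 317, 72]) cube([83, 16, 1381]);
translate([548, 317, 72]) cube([83, 16, 1381]);
translate([693, 317, 72]) cube([83, 16, 1381]);
translate([838, 317, 72]) cube([83, 16, 1381]);
translate([983, 317, 72]) cube([83, 16, 1381]);
translate([1128, 317, 72]) cube([83, 16, 1381]);
translate([1273, 317, 72]) cube([83, 16, 1381]);
translate([1418, 317, 72]) cube([83, 16, 1381]);
translate([1563, 317, 72]) cube([83, 16, 1381]);
translate([1708, 317, 72]) cube([83, 16, 1381]);
translate([1853, 317, 72]) cube([83, 16, 1381]);


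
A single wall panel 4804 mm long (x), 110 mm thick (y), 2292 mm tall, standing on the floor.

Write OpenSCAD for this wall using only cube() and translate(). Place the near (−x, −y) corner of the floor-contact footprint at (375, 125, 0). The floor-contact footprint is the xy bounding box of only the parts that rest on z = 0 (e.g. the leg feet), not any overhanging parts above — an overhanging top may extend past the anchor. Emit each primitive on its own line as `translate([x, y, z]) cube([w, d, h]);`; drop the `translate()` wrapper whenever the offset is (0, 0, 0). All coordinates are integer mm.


translate([375, 125, 0]) cube([4804, 110, 2292]);
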